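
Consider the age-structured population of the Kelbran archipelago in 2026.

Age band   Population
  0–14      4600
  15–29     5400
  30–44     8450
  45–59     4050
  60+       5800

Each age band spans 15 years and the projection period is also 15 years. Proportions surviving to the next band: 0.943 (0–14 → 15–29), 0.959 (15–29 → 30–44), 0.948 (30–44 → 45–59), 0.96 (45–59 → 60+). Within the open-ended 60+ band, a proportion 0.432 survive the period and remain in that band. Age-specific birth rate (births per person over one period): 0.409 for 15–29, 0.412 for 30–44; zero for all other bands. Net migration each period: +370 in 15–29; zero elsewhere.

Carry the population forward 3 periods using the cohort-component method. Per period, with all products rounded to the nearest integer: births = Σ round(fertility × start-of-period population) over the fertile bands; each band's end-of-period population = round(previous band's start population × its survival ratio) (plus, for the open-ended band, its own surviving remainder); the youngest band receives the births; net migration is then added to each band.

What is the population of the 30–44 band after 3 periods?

(Groups numbered youngest = 1 to oldest = 5.)
[period 1]
Births: 5400 × 0.409 = 2209 ; 8450 × 0.412 = 3481 ⇒ total 5690
Group 2: 4600 × 0.943 = 4338
Group 3: 5400 × 0.959 = 5179
Group 4: 8450 × 0.948 = 8011
Group 5: 4050 × 0.96 + 5800 × 0.432 = 3888 + 2506 = 6394
Net migration: Group 2 + 370 → 4708
Population now: 0–14=5690, 15–29=4708, 30–44=5179, 45–59=8011, 60+=6394
[period 2]
Births: 4708 × 0.409 = 1926 ; 5179 × 0.412 = 2134 ⇒ total 4060
Group 2: 5690 × 0.943 = 5366
Group 3: 4708 × 0.959 = 4515
Group 4: 5179 × 0.948 = 4910
Group 5: 8011 × 0.96 + 6394 × 0.432 = 7691 + 2762 = 10453
Net migration: Group 2 + 370 → 5736
Population now: 0–14=4060, 15–29=5736, 30–44=4515, 45–59=4910, 60+=10453
[period 3]
Births: 5736 × 0.409 = 2346 ; 4515 × 0.412 = 1860 ⇒ total 4206
Group 2: 4060 × 0.943 = 3829
Group 3: 5736 × 0.959 = 5501
Group 4: 4515 × 0.948 = 4280
Group 5: 4910 × 0.96 + 10453 × 0.432 = 4714 + 4516 = 9230
Net migration: Group 2 + 370 → 4199
Population now: 0–14=4206, 15–29=4199, 30–44=5501, 45–59=4280, 60+=9230

5501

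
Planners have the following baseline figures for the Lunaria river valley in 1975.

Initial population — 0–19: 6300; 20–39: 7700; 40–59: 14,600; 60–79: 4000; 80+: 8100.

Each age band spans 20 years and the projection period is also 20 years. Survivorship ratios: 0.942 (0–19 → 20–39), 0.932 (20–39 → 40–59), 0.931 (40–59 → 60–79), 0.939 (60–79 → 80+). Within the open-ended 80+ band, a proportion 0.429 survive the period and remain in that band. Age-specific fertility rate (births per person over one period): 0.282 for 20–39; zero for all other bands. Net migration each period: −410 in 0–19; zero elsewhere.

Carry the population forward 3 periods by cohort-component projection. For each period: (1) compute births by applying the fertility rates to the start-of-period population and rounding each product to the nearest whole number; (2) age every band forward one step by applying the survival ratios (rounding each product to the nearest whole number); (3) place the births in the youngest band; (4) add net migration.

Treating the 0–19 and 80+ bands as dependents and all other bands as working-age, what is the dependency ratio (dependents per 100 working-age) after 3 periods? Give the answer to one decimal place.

Call the bands 1 to 5, youngest first.
Period 1:
Births: 7700 * 0.282 = 2171
Band 2: 6300 * 0.942 = 5935
Band 3: 7700 * 0.932 = 7176
Band 4: 14600 * 0.931 = 13593
Band 5: 4000 * 0.939 + 8100 * 0.429 = 3756 + 3475 = 7231
Net migration: Band 1 − 410 → 1761
→ [1761, 5935, 7176, 13593, 7231]
Period 2:
Births: 5935 * 0.282 = 1674
Band 2: 1761 * 0.942 = 1659
Band 3: 5935 * 0.932 = 5531
Band 4: 7176 * 0.931 = 6681
Band 5: 13593 * 0.939 + 7231 * 0.429 = 12764 + 3102 = 15866
Net migration: Band 1 − 410 → 1264
→ [1264, 1659, 5531, 6681, 15866]
Period 3:
Births: 1659 * 0.282 = 468
Band 2: 1264 * 0.942 = 1191
Band 3: 1659 * 0.932 = 1546
Band 4: 5531 * 0.931 = 5149
Band 5: 6681 * 0.939 + 15866 * 0.429 = 6273 + 6807 = 13080
Net migration: Band 1 − 410 → 58
→ [58, 1191, 1546, 5149, 13080]
Dependents (band 0–19 + band 80+) = 58 + 13080 = 13138; working-age = 7886; ratio = 13138/7886 × 100 = 166.6

166.6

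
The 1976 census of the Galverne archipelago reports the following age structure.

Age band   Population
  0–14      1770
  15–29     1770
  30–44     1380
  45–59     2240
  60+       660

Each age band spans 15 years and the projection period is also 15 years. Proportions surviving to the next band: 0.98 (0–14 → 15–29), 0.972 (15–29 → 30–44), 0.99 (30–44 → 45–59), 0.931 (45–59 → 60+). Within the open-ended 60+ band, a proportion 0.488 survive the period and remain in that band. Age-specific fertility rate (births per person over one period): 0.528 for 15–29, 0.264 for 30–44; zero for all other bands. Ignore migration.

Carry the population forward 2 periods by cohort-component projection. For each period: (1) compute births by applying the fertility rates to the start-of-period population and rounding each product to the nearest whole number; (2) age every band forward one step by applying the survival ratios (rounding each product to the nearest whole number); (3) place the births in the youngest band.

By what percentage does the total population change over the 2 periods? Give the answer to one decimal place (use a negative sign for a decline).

Numbering the groups 1..5 from youngest to oldest:
Period 1:
Births: 1770 × 0.528 = 935, 1380 × 0.264 = 364 — total 1299
Group 2: 1770 × 0.98 = 1735
Group 3: 1770 × 0.972 = 1720
Group 4: 1380 × 0.99 = 1366
Group 5: 2240 × 0.931 + 660 × 0.488 = 2085 + 322 = 2407
Population now: 0–14=1299, 15–29=1735, 30–44=1720, 45–59=1366, 60+=2407
Period 2:
Births: 1735 × 0.528 = 916, 1720 × 0.264 = 454 — total 1370
Group 2: 1299 × 0.98 = 1273
Group 3: 1735 × 0.972 = 1686
Group 4: 1720 × 0.99 = 1703
Group 5: 1366 × 0.931 + 2407 × 0.488 = 1272 + 1175 = 2447
Population now: 0–14=1370, 15–29=1273, 30–44=1686, 45–59=1703, 60+=2447
Total: 7820 → 8479; change = 659; percentage change = 8.4%

8.4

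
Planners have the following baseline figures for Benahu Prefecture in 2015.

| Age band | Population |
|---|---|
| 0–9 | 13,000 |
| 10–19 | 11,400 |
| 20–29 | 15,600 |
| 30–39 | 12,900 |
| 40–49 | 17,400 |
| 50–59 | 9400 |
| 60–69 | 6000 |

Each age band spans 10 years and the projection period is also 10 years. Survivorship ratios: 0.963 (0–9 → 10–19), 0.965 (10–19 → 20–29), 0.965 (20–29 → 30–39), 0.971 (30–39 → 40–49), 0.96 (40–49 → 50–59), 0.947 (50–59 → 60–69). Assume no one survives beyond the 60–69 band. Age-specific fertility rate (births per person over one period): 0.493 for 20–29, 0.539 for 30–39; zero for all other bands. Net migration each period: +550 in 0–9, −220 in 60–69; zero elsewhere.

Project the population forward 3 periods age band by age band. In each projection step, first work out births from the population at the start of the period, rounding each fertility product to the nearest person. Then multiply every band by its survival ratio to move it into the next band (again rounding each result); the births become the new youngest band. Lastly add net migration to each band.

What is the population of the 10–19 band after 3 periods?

Period 1.
Births: 15600 × 0.493 = 7691  |  12900 × 0.539 = 6953 ⇒ total 14644
10–19: 13000 × 0.963 = 12519
20–29: 11400 × 0.965 = 11001
30–39: 15600 × 0.965 = 15054
40–49: 12900 × 0.971 = 12526
50–59: 17400 × 0.96 = 16704
60–69: 9400 × 0.947 = 8902
Net migration: 0–9 + 550 → 15194; 60–69 − 220 → 8682
Population now: 0–9=15194, 10–19=12519, 20–29=11001, 30–39=15054, 40–49=12526, 50–59=16704, 60–69=8682
Period 2.
Births: 11001 × 0.493 = 5423  |  15054 × 0.539 = 8114 ⇒ total 13537
10–19: 15194 × 0.963 = 14632
20–29: 12519 × 0.965 = 12081
30–39: 11001 × 0.965 = 10616
40–49: 15054 × 0.971 = 14617
50–59: 12526 × 0.96 = 12025
60–69: 16704 × 0.947 = 15819
Net migration: 0–9 + 550 → 14087; 60–69 − 220 → 15599
Population now: 0–9=14087, 10–19=14632, 20–29=12081, 30–39=10616, 40–49=14617, 50–59=12025, 60–69=15599
Period 3.
Births: 12081 × 0.493 = 5956  |  10616 × 0.539 = 5722 ⇒ total 11678
10–19: 14087 × 0.963 = 13566
20–29: 14632 × 0.965 = 14120
30–39: 12081 × 0.965 = 11658
40–49: 10616 × 0.971 = 10308
50–59: 14617 × 0.96 = 14032
60–69: 12025 × 0.947 = 11388
Net migration: 0–9 + 550 → 12228; 60–69 − 220 → 11168
Population now: 0–9=12228, 10–19=13566, 20–29=14120, 30–39=11658, 40–49=10308, 50–59=14032, 60–69=11168

13566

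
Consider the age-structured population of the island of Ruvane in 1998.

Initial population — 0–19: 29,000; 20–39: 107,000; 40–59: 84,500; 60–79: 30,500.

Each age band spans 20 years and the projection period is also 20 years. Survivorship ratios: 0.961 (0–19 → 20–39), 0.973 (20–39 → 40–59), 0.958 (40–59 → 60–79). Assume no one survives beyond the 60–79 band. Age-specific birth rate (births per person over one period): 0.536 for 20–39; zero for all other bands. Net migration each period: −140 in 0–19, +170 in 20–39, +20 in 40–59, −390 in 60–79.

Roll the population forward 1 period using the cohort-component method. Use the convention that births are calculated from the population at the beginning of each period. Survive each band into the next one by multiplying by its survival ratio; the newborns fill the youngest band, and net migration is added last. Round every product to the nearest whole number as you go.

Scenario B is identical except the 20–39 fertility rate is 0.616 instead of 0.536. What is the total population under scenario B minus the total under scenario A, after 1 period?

8560

Let band 1 be 0–19 through band 4 = 60–79.
[period 1]
Births: 107000 × 0.536 = 57352
Band 2: 29000 × 0.961 = 27869
Band 3: 107000 × 0.973 = 104111
Band 4: 84500 × 0.958 = 80951
Net migration: Band 1 − 140 → 57212; Band 2 + 170 → 28039; Band 3 + 20 → 104131; Band 4 − 390 → 80561
→ [57212, 28039, 104131, 80561]
Scenario A total after 1 period: 269943
Scenario B projection —
[period 1]
Births: 107000 × 0.616 = 65912
Band 2: 29000 × 0.961 = 27869
Band 3: 107000 × 0.973 = 104111
Band 4: 84500 × 0.958 = 80951
Net migration: Band 1 − 140 → 65772; Band 2 + 170 → 28039; Band 3 + 20 → 104131; Band 4 − 390 → 80561
→ [65772, 28039, 104131, 80561]
Scenario B total after 1 period: 278503
Difference B − A = 278503 − 269943 = 8560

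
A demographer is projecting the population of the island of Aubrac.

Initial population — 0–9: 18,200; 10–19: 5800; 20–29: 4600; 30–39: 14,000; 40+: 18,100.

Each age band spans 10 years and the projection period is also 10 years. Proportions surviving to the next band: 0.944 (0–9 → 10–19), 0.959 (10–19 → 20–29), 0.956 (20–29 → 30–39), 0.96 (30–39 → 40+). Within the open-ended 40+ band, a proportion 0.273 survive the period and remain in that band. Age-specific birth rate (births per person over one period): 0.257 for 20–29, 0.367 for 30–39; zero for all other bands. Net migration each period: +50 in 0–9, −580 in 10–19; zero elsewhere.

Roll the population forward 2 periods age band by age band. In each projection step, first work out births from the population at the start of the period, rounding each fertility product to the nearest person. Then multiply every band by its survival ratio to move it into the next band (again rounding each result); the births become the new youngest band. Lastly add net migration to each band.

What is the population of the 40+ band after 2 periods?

9240

[period 1]
Births: 4600 * 0.257 = 1182, 14000 * 0.367 = 5138 ⇒ total 6320
10–19: 18200 * 0.944 = 17181
20–29: 5800 * 0.959 = 5562
30–39: 4600 * 0.956 = 4398
40+: 14000 * 0.96 + 18100 * 0.273 = 13440 + 4941 = 18381
Net migration: 0–9 + 50 → 6370; 10–19 − 580 → 16601
Giving 6370 / 16601 / 5562 / 4398 / 18381.
[period 2]
Births: 5562 * 0.257 = 1429, 4398 * 0.367 = 1614 ⇒ total 3043
10–19: 6370 * 0.944 = 6013
20–29: 16601 * 0.959 = 15920
30–39: 5562 * 0.956 = 5317
40+: 4398 * 0.96 + 18381 * 0.273 = 4222 + 5018 = 9240
Net migration: 0–9 + 50 → 3093; 10–19 − 580 → 5433
Giving 3093 / 5433 / 15920 / 5317 / 9240.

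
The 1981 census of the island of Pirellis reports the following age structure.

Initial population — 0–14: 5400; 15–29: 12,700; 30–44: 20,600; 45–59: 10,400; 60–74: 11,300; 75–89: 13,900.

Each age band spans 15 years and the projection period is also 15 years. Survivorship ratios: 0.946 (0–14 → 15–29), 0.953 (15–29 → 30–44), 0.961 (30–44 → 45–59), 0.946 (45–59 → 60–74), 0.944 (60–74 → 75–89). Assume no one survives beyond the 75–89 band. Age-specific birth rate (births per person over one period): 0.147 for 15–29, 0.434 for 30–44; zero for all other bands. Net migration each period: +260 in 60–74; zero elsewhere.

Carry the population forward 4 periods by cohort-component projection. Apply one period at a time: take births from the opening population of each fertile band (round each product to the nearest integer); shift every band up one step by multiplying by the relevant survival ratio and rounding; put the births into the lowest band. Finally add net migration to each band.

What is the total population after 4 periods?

38577

(Groups numbered youngest = 1 to oldest = 6.)
Period 1.
Births: 12700 × 0.147 = 1867 ; 20600 × 0.434 = 8940 → 10807
Group 2: 5400 × 0.946 = 5108
Group 3: 12700 × 0.953 = 12103
Group 4: 20600 × 0.961 = 19797
Group 5: 10400 × 0.946 = 9838
Group 6: 11300 × 0.944 = 10667
Net migration: Group 5 + 260 → 10098
→ [10807, 5108, 12103, 19797, 10098, 10667]
Period 2.
Births: 5108 × 0.147 = 751 ; 12103 × 0.434 = 5253 → 6004
Group 2: 10807 × 0.946 = 10223
Group 3: 5108 × 0.953 = 4868
Group 4: 12103 × 0.961 = 11631
Group 5: 19797 × 0.946 = 18728
Group 6: 10098 × 0.944 = 9533
Net migration: Group 5 + 260 → 18988
→ [6004, 10223, 4868, 11631, 18988, 9533]
Period 3.
Births: 10223 × 0.147 = 1503 ; 4868 × 0.434 = 2113 → 3616
Group 2: 6004 × 0.946 = 5680
Group 3: 10223 × 0.953 = 9743
Group 4: 4868 × 0.961 = 4678
Group 5: 11631 × 0.946 = 11003
Group 6: 18988 × 0.944 = 17925
Net migration: Group 5 + 260 → 11263
→ [3616, 5680, 9743, 4678, 11263, 17925]
Period 4.
Births: 5680 × 0.147 = 835 ; 9743 × 0.434 = 4228 → 5063
Group 2: 3616 × 0.946 = 3421
Group 3: 5680 × 0.953 = 5413
Group 4: 9743 × 0.961 = 9363
Group 5: 4678 × 0.946 = 4425
Group 6: 11263 × 0.944 = 10632
Net migration: Group 5 + 260 → 4685
→ [5063, 3421, 5413, 9363, 4685, 10632]
Total after period 4: 5063 + 3421 + 5413 + 9363 + 4685 + 10632 = 38577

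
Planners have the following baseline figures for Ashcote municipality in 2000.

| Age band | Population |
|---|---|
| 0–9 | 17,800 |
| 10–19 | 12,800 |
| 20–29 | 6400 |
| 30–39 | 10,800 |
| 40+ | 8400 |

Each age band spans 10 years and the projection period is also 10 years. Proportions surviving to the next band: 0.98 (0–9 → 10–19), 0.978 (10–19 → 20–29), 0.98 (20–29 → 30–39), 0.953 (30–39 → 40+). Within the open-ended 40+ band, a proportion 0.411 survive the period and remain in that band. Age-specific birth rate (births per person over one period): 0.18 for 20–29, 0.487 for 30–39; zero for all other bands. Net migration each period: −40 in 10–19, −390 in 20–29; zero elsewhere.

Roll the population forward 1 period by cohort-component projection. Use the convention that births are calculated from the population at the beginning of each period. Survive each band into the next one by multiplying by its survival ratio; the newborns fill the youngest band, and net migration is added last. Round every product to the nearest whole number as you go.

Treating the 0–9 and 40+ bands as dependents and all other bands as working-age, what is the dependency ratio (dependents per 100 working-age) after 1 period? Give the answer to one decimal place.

56.3

Call the bands 1 to 5, youngest first.
After projecting period 1:
Births: 6400 × 0.18 = 1152, 10800 × 0.487 = 5260 → total 6412
Band 2: 17800 × 0.98 = 17444
Band 3: 12800 × 0.978 = 12518
Band 4: 6400 × 0.98 = 6272
Band 5: 10800 × 0.953 + 8400 × 0.411 = 10292 + 3452 = 13744
Net migration: Band 2 − 40 → 17404; Band 3 − 390 → 12128
Giving 6412 / 17404 / 12128 / 6272 / 13744.
Dependents (band 0–9 + band 40+) = 6412 + 13744 = 20156; working-age = 35804; ratio = 20156/35804 × 100 = 56.3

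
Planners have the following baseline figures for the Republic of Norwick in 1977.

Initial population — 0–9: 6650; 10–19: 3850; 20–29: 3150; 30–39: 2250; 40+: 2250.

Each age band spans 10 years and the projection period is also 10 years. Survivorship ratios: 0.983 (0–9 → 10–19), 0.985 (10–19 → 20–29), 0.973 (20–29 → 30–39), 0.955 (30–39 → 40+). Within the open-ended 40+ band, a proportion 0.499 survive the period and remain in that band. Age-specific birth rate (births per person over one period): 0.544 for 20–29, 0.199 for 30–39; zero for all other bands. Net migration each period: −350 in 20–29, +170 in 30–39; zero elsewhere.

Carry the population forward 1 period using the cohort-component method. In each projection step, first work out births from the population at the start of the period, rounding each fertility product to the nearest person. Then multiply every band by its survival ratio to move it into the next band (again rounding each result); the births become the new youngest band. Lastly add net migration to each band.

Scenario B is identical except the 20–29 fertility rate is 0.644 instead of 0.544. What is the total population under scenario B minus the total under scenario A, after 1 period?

315

Call the groups 1 to 5, youngest first.
— Period 1 —
Births: 3150 * 0.544 = 1714  |  2250 * 0.199 = 448 → total 2162
Group 2: 6650 * 0.983 = 6537
Group 3: 3850 * 0.985 = 3792
Group 4: 3150 * 0.973 = 3065
Group 5: 2250 * 0.955 + 2250 * 0.499 = 2149 + 1123 = 3272
Net migration: Group 3 − 350 → 3442; Group 4 + 170 → 3235
→ [2162, 6537, 3442, 3235, 3272]
Scenario A total after 1 period: 18648
Scenario B projection —
— Period 1 —
Births: 3150 * 0.644 = 2029  |  2250 * 0.199 = 448 → total 2477
Group 2: 6650 * 0.983 = 6537
Group 3: 3850 * 0.985 = 3792
Group 4: 3150 * 0.973 = 3065
Group 5: 2250 * 0.955 + 2250 * 0.499 = 2149 + 1123 = 3272
Net migration: Group 3 − 350 → 3442; Group 4 + 170 → 3235
→ [2477, 6537, 3442, 3235, 3272]
Scenario B total after 1 period: 18963
Difference B − A = 18963 − 18648 = 315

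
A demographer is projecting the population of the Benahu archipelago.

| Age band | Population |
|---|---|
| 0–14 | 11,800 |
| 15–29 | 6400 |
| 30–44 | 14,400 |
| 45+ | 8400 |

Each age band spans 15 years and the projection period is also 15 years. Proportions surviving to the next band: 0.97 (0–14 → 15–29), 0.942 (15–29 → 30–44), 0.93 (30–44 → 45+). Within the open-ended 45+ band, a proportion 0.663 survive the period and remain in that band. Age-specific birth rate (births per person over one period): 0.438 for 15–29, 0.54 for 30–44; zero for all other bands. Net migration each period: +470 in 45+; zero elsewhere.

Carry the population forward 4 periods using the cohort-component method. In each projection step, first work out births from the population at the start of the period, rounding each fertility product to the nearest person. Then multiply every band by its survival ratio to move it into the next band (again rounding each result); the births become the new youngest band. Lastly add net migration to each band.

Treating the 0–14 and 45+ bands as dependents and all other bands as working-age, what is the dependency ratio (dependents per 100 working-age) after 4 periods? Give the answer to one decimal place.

Let group 1 be 0–14 through group 4 = 45+.
— Period 1 —
Births: 6400 × 0.438 = 2803  |  14400 × 0.54 = 7776 ⇒ total 10579
Group 2: 11800 × 0.97 = 11446
Group 3: 6400 × 0.942 = 6029
Group 4: 14400 × 0.93 + 8400 × 0.663 = 13392 + 5569 = 18961
Net migration: Group 4 + 470 → 19431
Population now: 0–14=10579, 15–29=11446, 30–44=6029, 45+=19431
— Period 2 —
Births: 11446 × 0.438 = 5013  |  6029 × 0.54 = 3256 ⇒ total 8269
Group 2: 10579 × 0.97 = 10262
Group 3: 11446 × 0.942 = 10782
Group 4: 6029 × 0.93 + 19431 × 0.663 = 5607 + 12883 = 18490
Net migration: Group 4 + 470 → 18960
Population now: 0–14=8269, 15–29=10262, 30–44=10782, 45+=18960
— Period 3 —
Births: 10262 × 0.438 = 4495  |  10782 × 0.54 = 5822 ⇒ total 10317
Group 2: 8269 × 0.97 = 8021
Group 3: 10262 × 0.942 = 9667
Group 4: 10782 × 0.93 + 18960 × 0.663 = 10027 + 12570 = 22597
Net migration: Group 4 + 470 → 23067
Population now: 0–14=10317, 15–29=8021, 30–44=9667, 45+=23067
— Period 4 —
Births: 8021 × 0.438 = 3513  |  9667 × 0.54 = 5220 ⇒ total 8733
Group 2: 10317 × 0.97 = 10007
Group 3: 8021 × 0.942 = 7556
Group 4: 9667 × 0.93 + 23067 × 0.663 = 8990 + 15293 = 24283
Net migration: Group 4 + 470 → 24753
Population now: 0–14=8733, 15–29=10007, 30–44=7556, 45+=24753
Dependents (band 0–14 + band 45+) = 8733 + 24753 = 33486; working-age = 17563; ratio = 33486/17563 × 100 = 190.7

190.7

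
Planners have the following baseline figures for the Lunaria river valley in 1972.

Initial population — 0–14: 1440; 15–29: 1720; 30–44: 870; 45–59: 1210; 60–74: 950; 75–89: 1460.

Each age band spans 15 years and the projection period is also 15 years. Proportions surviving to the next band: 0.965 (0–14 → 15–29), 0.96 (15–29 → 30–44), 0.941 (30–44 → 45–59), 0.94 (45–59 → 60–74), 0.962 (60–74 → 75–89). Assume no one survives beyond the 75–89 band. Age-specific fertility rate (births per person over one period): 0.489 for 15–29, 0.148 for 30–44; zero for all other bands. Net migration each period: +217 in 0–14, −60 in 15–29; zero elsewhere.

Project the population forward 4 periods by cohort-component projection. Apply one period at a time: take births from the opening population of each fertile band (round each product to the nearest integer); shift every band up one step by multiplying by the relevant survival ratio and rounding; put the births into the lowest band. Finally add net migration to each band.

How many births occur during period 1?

970

Let group 1 be 0–14 through group 6 = 75–89.
[period 1]
Births: 1720 × 0.489 = 841  |  870 × 0.148 = 129 → 970
Group 2: 1440 × 0.965 = 1390
Group 3: 1720 × 0.96 = 1651
Group 4: 870 × 0.941 = 819
Group 5: 1210 × 0.94 = 1137
Group 6: 950 × 0.962 = 914
Net migration: Group 1 + 217 → 1187; Group 2 − 60 → 1330
→ [1187, 1330, 1651, 819, 1137, 914]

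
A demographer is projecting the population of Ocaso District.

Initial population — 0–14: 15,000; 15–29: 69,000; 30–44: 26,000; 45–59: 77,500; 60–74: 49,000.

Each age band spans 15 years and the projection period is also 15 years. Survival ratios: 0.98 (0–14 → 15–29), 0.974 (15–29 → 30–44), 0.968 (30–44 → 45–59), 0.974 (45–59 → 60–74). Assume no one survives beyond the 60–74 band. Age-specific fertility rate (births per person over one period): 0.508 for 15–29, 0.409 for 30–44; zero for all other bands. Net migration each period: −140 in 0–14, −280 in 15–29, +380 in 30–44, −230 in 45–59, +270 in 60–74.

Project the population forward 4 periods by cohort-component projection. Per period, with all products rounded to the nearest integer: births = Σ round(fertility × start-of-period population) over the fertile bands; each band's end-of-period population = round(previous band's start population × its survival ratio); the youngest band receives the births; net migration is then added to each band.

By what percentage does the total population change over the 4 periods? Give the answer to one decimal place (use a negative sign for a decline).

-36.0

Period 1.
Births: 69000 × 0.508 = 35052 ; 26000 × 0.409 = 10634 → total 45686
15–29: 15000 × 0.98 = 14700
30–44: 69000 × 0.974 = 67206
45–59: 26000 × 0.968 = 25168
60–74: 77500 × 0.974 = 75485
Net migration: 0–14 − 140 → 45546; 15–29 − 280 → 14420; 30–44 + 380 → 67586; 45–59 − 230 → 24938; 60–74 + 270 → 75755
End of period: [45546, 14420, 67586, 24938, 75755]
Period 2.
Births: 14420 × 0.508 = 7325 ; 67586 × 0.409 = 27643 → total 34968
15–29: 45546 × 0.98 = 44635
30–44: 14420 × 0.974 = 14045
45–59: 67586 × 0.968 = 65423
60–74: 24938 × 0.974 = 24290
Net migration: 0–14 − 140 → 34828; 15–29 − 280 → 44355; 30–44 + 380 → 14425; 45–59 − 230 → 65193; 60–74 + 270 → 24560
End of period: [34828, 44355, 14425, 65193, 24560]
Period 3.
Births: 44355 × 0.508 = 22532 ; 14425 × 0.409 = 5900 → total 28432
15–29: 34828 × 0.98 = 34131
30–44: 44355 × 0.974 = 43202
45–59: 14425 × 0.968 = 13963
60–74: 65193 × 0.974 = 63498
Net migration: 0–14 − 140 → 28292; 15–29 − 280 → 33851; 30–44 + 380 → 43582; 45–59 − 230 → 13733; 60–74 + 270 → 63768
End of period: [28292, 33851, 43582, 13733, 63768]
Period 4.
Births: 33851 × 0.508 = 17196 ; 43582 × 0.409 = 17825 → total 35021
15–29: 28292 × 0.98 = 27726
30–44: 33851 × 0.974 = 32971
45–59: 43582 × 0.968 = 42187
60–74: 13733 × 0.974 = 13376
Net migration: 0–14 − 140 → 34881; 15–29 − 280 → 27446; 30–44 + 380 → 33351; 45–59 − 230 → 41957; 60–74 + 270 → 13646
End of period: [34881, 27446, 33351, 41957, 13646]
Total: 236500 → 151281; change = -85219; percentage change = -36.0%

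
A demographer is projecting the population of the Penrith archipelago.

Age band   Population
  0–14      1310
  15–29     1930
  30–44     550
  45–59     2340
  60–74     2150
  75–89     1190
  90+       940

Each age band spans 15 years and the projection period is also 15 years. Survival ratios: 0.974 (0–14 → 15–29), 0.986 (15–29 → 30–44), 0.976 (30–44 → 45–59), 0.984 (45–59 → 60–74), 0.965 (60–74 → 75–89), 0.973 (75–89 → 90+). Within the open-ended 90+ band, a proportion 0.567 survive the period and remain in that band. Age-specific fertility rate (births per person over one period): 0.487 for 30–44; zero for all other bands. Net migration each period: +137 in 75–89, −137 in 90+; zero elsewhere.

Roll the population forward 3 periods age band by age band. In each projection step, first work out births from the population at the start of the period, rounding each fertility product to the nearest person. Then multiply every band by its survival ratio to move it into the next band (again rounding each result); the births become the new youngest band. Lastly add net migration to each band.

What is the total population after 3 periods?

9275

Period 1:
Births: 550 * 0.487 = 268
15–29: 1310 * 0.974 = 1276
30–44: 1930 * 0.986 = 1903
45–59: 550 * 0.976 = 537
60–74: 2340 * 0.984 = 2303
75–89: 2150 * 0.965 = 2075
90+: 1190 * 0.973 + 940 * 0.567 = 1158 + 533 = 1691
Net migration: 75–89 + 137 → 2212; 90+ − 137 → 1554
→ [268, 1276, 1903, 537, 2303, 2212, 1554]
Period 2:
Births: 1903 * 0.487 = 927
15–29: 268 * 0.974 = 261
30–44: 1276 * 0.986 = 1258
45–59: 1903 * 0.976 = 1857
60–74: 537 * 0.984 = 528
75–89: 2303 * 0.965 = 2222
90+: 2212 * 0.973 + 1554 * 0.567 = 2152 + 881 = 3033
Net migration: 75–89 + 137 → 2359; 90+ − 137 → 2896
→ [927, 261, 1258, 1857, 528, 2359, 2896]
Period 3:
Births: 1258 * 0.487 = 613
15–29: 927 * 0.974 = 903
30–44: 261 * 0.986 = 257
45–59: 1258 * 0.976 = 1228
60–74: 1857 * 0.984 = 1827
75–89: 528 * 0.965 = 510
90+: 2359 * 0.973 + 2896 * 0.567 = 2295 + 1642 = 3937
Net migration: 75–89 + 137 → 647; 90+ − 137 → 3800
→ [613, 903, 257, 1228, 1827, 647, 3800]
Total after period 3: 613 + 903 + 257 + 1228 + 1827 + 647 + 3800 = 9275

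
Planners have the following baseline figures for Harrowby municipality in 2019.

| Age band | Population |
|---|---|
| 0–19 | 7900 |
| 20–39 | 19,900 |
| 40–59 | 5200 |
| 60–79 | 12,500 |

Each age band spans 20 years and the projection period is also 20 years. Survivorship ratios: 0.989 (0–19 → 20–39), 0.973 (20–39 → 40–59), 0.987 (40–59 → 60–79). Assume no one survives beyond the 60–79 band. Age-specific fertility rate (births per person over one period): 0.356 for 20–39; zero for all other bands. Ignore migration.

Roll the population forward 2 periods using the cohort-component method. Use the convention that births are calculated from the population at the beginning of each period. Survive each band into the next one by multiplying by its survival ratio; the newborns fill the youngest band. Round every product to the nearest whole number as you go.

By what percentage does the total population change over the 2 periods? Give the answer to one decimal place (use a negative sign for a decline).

Period 1:
Births: 19900 × 0.356 = 7084
20–39: 7900 × 0.989 = 7813
40–59: 19900 × 0.973 = 19363
60–79: 5200 × 0.987 = 5132
→ [7084, 7813, 19363, 5132]
Period 2:
Births: 7813 × 0.356 = 2781
20–39: 7084 × 0.989 = 7006
40–59: 7813 × 0.973 = 7602
60–79: 19363 × 0.987 = 19111
→ [2781, 7006, 7602, 19111]
Total: 45500 → 36500; change = -9000; percentage change = -19.8%

-19.8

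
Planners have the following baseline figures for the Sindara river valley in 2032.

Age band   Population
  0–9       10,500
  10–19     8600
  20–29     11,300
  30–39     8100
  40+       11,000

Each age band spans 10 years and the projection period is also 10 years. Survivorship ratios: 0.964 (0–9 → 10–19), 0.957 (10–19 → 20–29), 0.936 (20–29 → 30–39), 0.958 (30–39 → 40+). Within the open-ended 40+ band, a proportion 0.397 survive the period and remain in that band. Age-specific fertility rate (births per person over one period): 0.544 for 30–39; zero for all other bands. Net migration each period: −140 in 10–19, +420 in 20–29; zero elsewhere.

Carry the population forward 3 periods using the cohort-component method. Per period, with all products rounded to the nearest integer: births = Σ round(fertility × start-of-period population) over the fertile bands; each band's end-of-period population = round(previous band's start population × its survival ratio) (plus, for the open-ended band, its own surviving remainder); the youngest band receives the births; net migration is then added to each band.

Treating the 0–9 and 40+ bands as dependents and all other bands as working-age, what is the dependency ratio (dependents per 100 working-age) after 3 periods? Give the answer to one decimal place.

94.8

Numbering the bands 1..5 from youngest to oldest:
Period 1.
Births: 8100 * 0.544 = 4406
Band 2: 10500 * 0.964 = 10122
Band 3: 8600 * 0.957 = 8230
Band 4: 11300 * 0.936 = 10577
Band 5: 8100 * 0.958 + 11000 * 0.397 = 7760 + 4367 = 12127
Net migration: Band 2 − 140 → 9982; Band 3 + 420 → 8650
Population now: 0–9=4406, 10–19=9982, 20–29=8650, 30–39=10577, 40+=12127
Period 2.
Births: 10577 * 0.544 = 5754
Band 2: 4406 * 0.964 = 4247
Band 3: 9982 * 0.957 = 9553
Band 4: 8650 * 0.936 = 8096
Band 5: 10577 * 0.958 + 12127 * 0.397 = 10133 + 4814 = 14947
Net migration: Band 2 − 140 → 4107; Band 3 + 420 → 9973
Population now: 0–9=5754, 10–19=4107, 20–29=9973, 30–39=8096, 40+=14947
Period 3.
Births: 8096 * 0.544 = 4404
Band 2: 5754 * 0.964 = 5547
Band 3: 4107 * 0.957 = 3930
Band 4: 9973 * 0.936 = 9335
Band 5: 8096 * 0.958 + 14947 * 0.397 = 7756 + 5934 = 13690
Net migration: Band 2 − 140 → 5407; Band 3 + 420 → 4350
Population now: 0–9=4404, 10–19=5407, 20–29=4350, 30–39=9335, 40+=13690
Dependents (band 0–9 + band 40+) = 4404 + 13690 = 18094; working-age = 19092; ratio = 18094/19092 × 100 = 94.8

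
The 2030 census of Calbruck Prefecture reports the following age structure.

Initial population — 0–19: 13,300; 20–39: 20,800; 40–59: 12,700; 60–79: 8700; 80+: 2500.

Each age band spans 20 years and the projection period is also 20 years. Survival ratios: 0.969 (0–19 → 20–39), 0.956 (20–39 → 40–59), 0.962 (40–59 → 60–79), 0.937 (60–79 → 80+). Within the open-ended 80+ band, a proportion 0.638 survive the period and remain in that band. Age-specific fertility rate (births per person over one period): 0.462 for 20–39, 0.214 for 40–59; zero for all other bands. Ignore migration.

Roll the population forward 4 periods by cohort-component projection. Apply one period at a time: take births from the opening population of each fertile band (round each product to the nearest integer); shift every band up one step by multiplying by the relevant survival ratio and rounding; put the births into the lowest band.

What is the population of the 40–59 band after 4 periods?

(Bands numbered youngest = 1 to oldest = 5.)
Period 1.
Births: 20800 × 0.462 = 9610  |  12700 × 0.214 = 2718 → total 12328
Band 2: 13300 × 0.969 = 12888
Band 3: 20800 × 0.956 = 19885
Band 4: 12700 × 0.962 = 12217
Band 5: 8700 × 0.937 + 2500 × 0.638 = 8152 + 1595 = 9747
Giving 12328 / 12888 / 19885 / 12217 / 9747.
Period 2.
Births: 12888 × 0.462 = 5954  |  19885 × 0.214 = 4255 → total 10209
Band 2: 12328 × 0.969 = 11946
Band 3: 12888 × 0.956 = 12321
Band 4: 19885 × 0.962 = 19129
Band 5: 12217 × 0.937 + 9747 × 0.638 = 11447 + 6219 = 17666
Giving 10209 / 11946 / 12321 / 19129 / 17666.
Period 3.
Births: 11946 × 0.462 = 5519  |  12321 × 0.214 = 2637 → total 8156
Band 2: 10209 × 0.969 = 9893
Band 3: 11946 × 0.956 = 11420
Band 4: 12321 × 0.962 = 11853
Band 5: 19129 × 0.937 + 17666 × 0.638 = 17924 + 11271 = 29195
Giving 8156 / 9893 / 11420 / 11853 / 29195.
Period 4.
Births: 9893 × 0.462 = 4571  |  11420 × 0.214 = 2444 → total 7015
Band 2: 8156 × 0.969 = 7903
Band 3: 9893 × 0.956 = 9458
Band 4: 11420 × 0.962 = 10986
Band 5: 11853 × 0.937 + 29195 × 0.638 = 11106 + 18626 = 29732
Giving 7015 / 7903 / 9458 / 10986 / 29732.

9458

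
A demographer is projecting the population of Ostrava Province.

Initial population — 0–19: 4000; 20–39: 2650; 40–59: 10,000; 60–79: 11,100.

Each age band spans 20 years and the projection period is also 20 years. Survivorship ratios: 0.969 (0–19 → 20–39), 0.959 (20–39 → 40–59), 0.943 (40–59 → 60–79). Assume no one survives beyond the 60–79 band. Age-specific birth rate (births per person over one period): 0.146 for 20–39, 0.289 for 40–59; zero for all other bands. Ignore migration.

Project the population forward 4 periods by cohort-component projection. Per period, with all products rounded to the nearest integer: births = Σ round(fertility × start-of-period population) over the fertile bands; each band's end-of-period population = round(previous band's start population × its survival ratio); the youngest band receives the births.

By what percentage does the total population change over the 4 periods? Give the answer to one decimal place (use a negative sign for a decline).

Numbering the bands 1..4 from youngest to oldest:
— Period 1 —
Births: 2650 * 0.146 = 387 ; 10000 * 0.289 = 2890 ⇒ total 3277
Band 2: 4000 * 0.969 = 3876
Band 3: 2650 * 0.959 = 2541
Band 4: 10000 * 0.943 = 9430
Giving 3277 / 3876 / 2541 / 9430.
— Period 2 —
Births: 3876 * 0.146 = 566 ; 2541 * 0.289 = 734 ⇒ total 1300
Band 2: 3277 * 0.969 = 3175
Band 3: 3876 * 0.959 = 3717
Band 4: 2541 * 0.943 = 2396
Giving 1300 / 3175 / 3717 / 2396.
— Period 3 —
Births: 3175 * 0.146 = 464 ; 3717 * 0.289 = 1074 ⇒ total 1538
Band 2: 1300 * 0.969 = 1260
Band 3: 3175 * 0.959 = 3045
Band 4: 3717 * 0.943 = 3505
Giving 1538 / 1260 / 3045 / 3505.
— Period 4 —
Births: 1260 * 0.146 = 184 ; 3045 * 0.289 = 880 ⇒ total 1064
Band 2: 1538 * 0.969 = 1490
Band 3: 1260 * 0.959 = 1208
Band 4: 3045 * 0.943 = 2871
Giving 1064 / 1490 / 1208 / 2871.
Total: 27750 → 6633; change = -21117; percentage change = -76.1%

-76.1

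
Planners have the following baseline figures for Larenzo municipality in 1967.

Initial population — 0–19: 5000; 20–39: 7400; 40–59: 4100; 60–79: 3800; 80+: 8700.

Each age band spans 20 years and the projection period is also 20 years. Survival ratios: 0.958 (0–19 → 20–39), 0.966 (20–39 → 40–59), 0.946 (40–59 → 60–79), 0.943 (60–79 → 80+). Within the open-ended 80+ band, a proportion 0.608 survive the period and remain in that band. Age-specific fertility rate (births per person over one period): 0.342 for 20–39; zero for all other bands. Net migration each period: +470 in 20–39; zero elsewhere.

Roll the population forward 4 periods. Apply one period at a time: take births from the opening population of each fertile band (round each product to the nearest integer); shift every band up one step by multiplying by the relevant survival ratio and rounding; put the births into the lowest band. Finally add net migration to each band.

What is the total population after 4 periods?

After projecting period 1:
Births: 7400 * 0.342 = 2531
20–39: 5000 * 0.958 = 4790
40–59: 7400 * 0.966 = 7148
60–79: 4100 * 0.946 = 3879
80+: 3800 * 0.943 + 8700 * 0.608 = 3583 + 5290 = 8873
Net migration: 20–39 + 470 → 5260
End of period: [2531, 5260, 7148, 3879, 8873]
After projecting period 2:
Births: 5260 * 0.342 = 1799
20–39: 2531 * 0.958 = 2425
40–59: 5260 * 0.966 = 5081
60–79: 7148 * 0.946 = 6762
80+: 3879 * 0.943 + 8873 * 0.608 = 3658 + 5395 = 9053
Net migration: 20–39 + 470 → 2895
End of period: [1799, 2895, 5081, 6762, 9053]
After projecting period 3:
Births: 2895 * 0.342 = 990
20–39: 1799 * 0.958 = 1723
40–59: 2895 * 0.966 = 2797
60–79: 5081 * 0.946 = 4807
80+: 6762 * 0.943 + 9053 * 0.608 = 6377 + 5504 = 11881
Net migration: 20–39 + 470 → 2193
End of period: [990, 2193, 2797, 4807, 11881]
After projecting period 4:
Births: 2193 * 0.342 = 750
20–39: 990 * 0.958 = 948
40–59: 2193 * 0.966 = 2118
60–79: 2797 * 0.946 = 2646
80+: 4807 * 0.943 + 11881 * 0.608 = 4533 + 7224 = 11757
Net migration: 20–39 + 470 → 1418
End of period: [750, 1418, 2118, 2646, 11757]
Total after period 4: 750 + 1418 + 2118 + 2646 + 11757 = 18689

18689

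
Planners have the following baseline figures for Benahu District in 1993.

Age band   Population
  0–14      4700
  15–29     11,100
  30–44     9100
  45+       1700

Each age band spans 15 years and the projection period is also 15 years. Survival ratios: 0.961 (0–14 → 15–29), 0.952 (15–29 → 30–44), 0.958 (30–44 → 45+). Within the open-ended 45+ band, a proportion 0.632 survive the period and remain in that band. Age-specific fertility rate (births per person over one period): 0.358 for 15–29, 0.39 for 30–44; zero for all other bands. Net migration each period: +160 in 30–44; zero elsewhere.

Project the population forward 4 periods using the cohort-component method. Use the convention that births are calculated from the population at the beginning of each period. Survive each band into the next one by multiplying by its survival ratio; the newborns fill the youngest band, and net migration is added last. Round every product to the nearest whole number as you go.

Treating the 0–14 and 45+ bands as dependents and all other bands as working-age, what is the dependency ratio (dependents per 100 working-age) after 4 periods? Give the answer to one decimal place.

(Groups numbered youngest = 1 to oldest = 4.)
— Period 1 —
Births: 11100 × 0.358 = 3974 ; 9100 × 0.39 = 3549 → 7523
Group 2: 4700 × 0.961 = 4517
Group 3: 11100 × 0.952 = 10567
Group 4: 9100 × 0.958 + 1700 × 0.632 = 8718 + 1074 = 9792
Net migration: Group 3 + 160 → 10727
→ [7523, 4517, 10727, 9792]
— Period 2 —
Births: 4517 × 0.358 = 1617 ; 10727 × 0.39 = 4184 → 5801
Group 2: 7523 × 0.961 = 7230
Group 3: 4517 × 0.952 = 4300
Group 4: 10727 × 0.958 + 9792 × 0.632 = 10276 + 6189 = 16465
Net migration: Group 3 + 160 → 4460
→ [5801, 7230, 4460, 16465]
— Period 3 —
Births: 7230 × 0.358 = 2588 ; 4460 × 0.39 = 1739 → 4327
Group 2: 5801 × 0.961 = 5575
Group 3: 7230 × 0.952 = 6883
Group 4: 4460 × 0.958 + 16465 × 0.632 = 4273 + 10406 = 14679
Net migration: Group 3 + 160 → 7043
→ [4327, 5575, 7043, 14679]
— Period 4 —
Births: 5575 × 0.358 = 1996 ; 7043 × 0.39 = 2747 → 4743
Group 2: 4327 × 0.961 = 4158
Group 3: 5575 × 0.952 = 5307
Group 4: 7043 × 0.958 + 14679 × 0.632 = 6747 + 9277 = 16024
Net migration: Group 3 + 160 → 5467
→ [4743, 4158, 5467, 16024]
Dependents (band 0–14 + band 45+) = 4743 + 16024 = 20767; working-age = 9625; ratio = 20767/9625 × 100 = 215.8

215.8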